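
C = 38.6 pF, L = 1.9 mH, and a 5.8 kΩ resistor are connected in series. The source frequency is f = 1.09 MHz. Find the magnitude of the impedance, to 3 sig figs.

10900 Ω

ω = 2πf = 6.849e+06 rad/s
X_L = ωL = 13000 Ω
X_C = 1/(ωC) = 3780 Ω
Net reactance X = X_L − X_C = 9230 Ω
Z = 5800 + j9230 Ω
|Z| = √(5800² + 9230²) = 10900 Ω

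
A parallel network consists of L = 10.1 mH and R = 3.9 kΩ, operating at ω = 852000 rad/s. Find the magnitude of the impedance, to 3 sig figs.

X_L = ωL = 8610 Ω
Parallel: admittances add. Y = 1/R + 1/(jωL)
Y = (0.000256 − j0.000116) S
|Y| = 0.000282 S → |Z| = 1/|Y| = 3550 Ω, ∠Z = −∠Y = 24.4°

3550 Ω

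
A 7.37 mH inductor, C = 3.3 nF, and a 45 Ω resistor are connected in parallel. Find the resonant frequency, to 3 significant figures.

ω₀ = 1/√(LC) = 1/√(0.00737 × 3.3e-09) = 202800 rad/s
f₀ = ω₀/(2π) = 32.3 kHz

32.3 kHz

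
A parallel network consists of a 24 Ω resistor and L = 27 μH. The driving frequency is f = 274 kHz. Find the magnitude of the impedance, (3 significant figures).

ω = 2πf = 1.722e+06 rad/s
X_L = ωL = 46.5 Ω
Parallel: admittances add. Y = 1/R + 1/(jωL)
Y = (0.0417 − j0.0215) S
|Y| = 0.0469 S → |Z| = 1/|Y| = 21.3 Ω, ∠Z = −∠Y = 27.3°

21.3 Ω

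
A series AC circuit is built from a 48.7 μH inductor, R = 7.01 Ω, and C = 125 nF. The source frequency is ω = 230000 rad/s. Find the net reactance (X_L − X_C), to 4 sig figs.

X_L = ωL = 11.20 Ω
X_C = 1/(ωC) = 34.78 Ω
X = 11.20 − 34.78 = -23.58 Ω

-23.58 Ω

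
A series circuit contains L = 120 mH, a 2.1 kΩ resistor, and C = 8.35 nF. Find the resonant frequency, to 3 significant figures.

ω₀ = 1/√(LC) = 1/√(0.12 × 8.35e-09) = 31590 rad/s
f₀ = ω₀/(2π) = 5.03 kHz

5.03 kHz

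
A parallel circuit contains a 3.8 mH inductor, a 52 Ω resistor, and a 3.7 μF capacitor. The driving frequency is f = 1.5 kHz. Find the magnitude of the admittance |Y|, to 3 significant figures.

20.4 mS

ω = 2πf = 9425 rad/s
X_L = ωL = 35.8 Ω
X_C = 1/(ωC) = 28.7 Ω
Parallel: admittances add. Y = 1/R + 1/(jωL) + jωC
Y = (0.0192 + j0.00695) S
|Y| = 0.0204 S → |Z| = 1/|Y| = 48.9 Ω, ∠Z = −∠Y = -19.9°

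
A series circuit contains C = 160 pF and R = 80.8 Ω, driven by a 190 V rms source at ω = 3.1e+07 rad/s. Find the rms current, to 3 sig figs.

875 mA

X_C = 1/(ωC) = 202 Ω
Z = 80.8 − j202 Ω
|Z| = √(80.8² + 202²) = 217 Ω
I = V/|Z| = 190/217 = 875 mA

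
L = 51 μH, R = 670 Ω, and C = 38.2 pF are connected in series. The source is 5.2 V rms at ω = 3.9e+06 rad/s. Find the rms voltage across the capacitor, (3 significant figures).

5.33 V

X_L = ωL = 199 Ω
X_C = 1/(ωC) = 6710 Ω
Net reactance X = X_L − X_C = -6510 Ω
Z = 670 − j6510 Ω
|Z| = √(670² + 6510²) = 6550 Ω
I = V/|Z| = 794 μA
V_C = I·|Z_C| = 0.000794 × 6710 = 5.33 V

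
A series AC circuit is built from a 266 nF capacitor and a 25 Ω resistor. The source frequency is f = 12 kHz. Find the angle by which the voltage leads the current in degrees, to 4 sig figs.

ω = 2πf = 75400 rad/s
X_C = 1/(ωC) = 49.86 Ω
Z = 25.00 − j49.86 Ω
|Z| = √(25.00² + 49.86²) = 55.78 Ω
∠Z = arctan(-49.86/25.00) = -63.37°

-63.37°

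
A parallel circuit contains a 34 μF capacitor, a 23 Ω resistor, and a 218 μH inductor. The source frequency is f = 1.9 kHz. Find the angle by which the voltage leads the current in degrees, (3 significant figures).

ω = 2πf = 11940 rad/s
X_L = ωL = 2.60 Ω
X_C = 1/(ωC) = 2.46 Ω
Parallel: admittances add. Y = 1/R + 1/(jωL) + jωC
Y = (0.0435 + j0.0216) S
|Y| = 0.0486 S → |Z| = 1/|Y| = 20.6 Ω, ∠Z = −∠Y = -26.5°

-26.5°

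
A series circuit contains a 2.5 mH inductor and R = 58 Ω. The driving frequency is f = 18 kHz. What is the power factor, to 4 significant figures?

0.2009

ω = 2πf = 113100 rad/s
X_L = ωL = 282.7 Ω
Z = 58.00 + j282.7 Ω
|Z| = √(58.00² + 282.7²) = 288.6 Ω
∠Z = arctan(282.7/58.00) = 78.41°
cos φ = cos(78.41°) = 0.2009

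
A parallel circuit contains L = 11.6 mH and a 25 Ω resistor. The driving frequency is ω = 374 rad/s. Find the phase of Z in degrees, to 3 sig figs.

X_L = ωL = 4.34 Ω
Parallel: admittances add. Y = 1/R + 1/(jωL)
Y = (0.0400 − j0.230) S
|Y| = 0.234 S → |Z| = 1/|Y| = 4.27 Ω, ∠Z = −∠Y = 80.2°

80.2°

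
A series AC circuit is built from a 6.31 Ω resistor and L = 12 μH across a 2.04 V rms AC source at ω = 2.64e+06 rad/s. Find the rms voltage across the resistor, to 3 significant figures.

X_L = ωL = 31.7 Ω
Z = 6.31 + j31.7 Ω
|Z| = √(6.31² + 31.7²) = 32.3 Ω
I = V/|Z| = 63.2 mA
V_R = I·|Z_R| = 0.0632 × 6.31 = 0.398 V

0.398 V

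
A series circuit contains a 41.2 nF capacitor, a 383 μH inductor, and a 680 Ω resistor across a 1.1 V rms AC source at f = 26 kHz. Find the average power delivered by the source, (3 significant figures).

1.75 mW

ω = 2πf = 163400 rad/s
X_L = ωL = 62.6 Ω
X_C = 1/(ωC) = 149 Ω
Net reactance X = X_L − X_C = -86.0 Ω
Z = 680 − j86.0 Ω
|Z| = √(680² + 86.0²) = 685 Ω
∠Z = arctan(-86.0/680) = -7.21°
I = V/|Z| = 1.60 mA
P = VI cos φ = 1.1 × 0.00160 × cos(-7.21°) = 1.75 mW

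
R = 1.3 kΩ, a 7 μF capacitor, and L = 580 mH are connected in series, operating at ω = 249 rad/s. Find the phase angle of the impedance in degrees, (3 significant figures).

X_L = ωL = 144 Ω
X_C = 1/(ωC) = 574 Ω
Net reactance X = X_L − X_C = -429 Ω
Z = 1300 − j429 Ω
|Z| = √(1300² + 429²) = 1370 Ω
∠Z = arctan(-429/1300) = -18.3°

-18.3°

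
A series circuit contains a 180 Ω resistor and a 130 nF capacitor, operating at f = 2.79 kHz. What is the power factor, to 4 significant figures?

ω = 2πf = 17530 rad/s
X_C = 1/(ωC) = 438.8 Ω
Z = 180.0 − j438.8 Ω
|Z| = √(180.0² + 438.8²) = 474.3 Ω
∠Z = arctan(-438.8/180.0) = -67.70°
cos φ = cos(-67.70°) = 0.3795

0.3795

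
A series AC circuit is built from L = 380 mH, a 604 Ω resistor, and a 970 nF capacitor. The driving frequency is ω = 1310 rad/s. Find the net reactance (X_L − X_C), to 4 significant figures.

X_L = ωL = 497.8 Ω
X_C = 1/(ωC) = 787.0 Ω
X = 497.8 − 787.0 = -289.2 Ω

-289.2 Ω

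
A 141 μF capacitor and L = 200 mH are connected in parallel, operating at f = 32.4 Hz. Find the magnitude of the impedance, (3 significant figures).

ω = 2πf = 203.6 rad/s
X_L = ωL = 40.7 Ω
X_C = 1/(ωC) = 34.8 Ω
Parallel: admittances add. Y = 1/(jωL) + jωC
Y = (0 + j0.00414) S
|Y| = 0.00414 S → |Z| = 1/|Y| = 241 Ω, ∠Z = −∠Y = -90.0°

241 Ω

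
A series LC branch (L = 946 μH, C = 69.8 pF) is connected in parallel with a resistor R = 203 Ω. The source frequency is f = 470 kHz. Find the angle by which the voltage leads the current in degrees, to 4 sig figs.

-5.634°

ω = 2πf = 2.953e+06 rad/s
X_L = ωL = 2794 Ω
X_C = 1/(ωC) = 4851 Ω
Branch 1: Z₁ = R = 203.0 Ω
Branch 2 (series LC): Z₂ = j(X_L − X_C) = −j2058 Ω
Parallel: Z = Z₁Z₂/(Z₁+Z₂), |Z| = 202.0 Ω, ∠Z = -5.634°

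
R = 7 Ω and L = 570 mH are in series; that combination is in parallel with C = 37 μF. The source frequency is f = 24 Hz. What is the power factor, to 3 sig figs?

ω = 2πf = 150.8 rad/s
X_L = ωL = 86.0 Ω
X_C = 1/(ωC) = 179 Ω
Branch 1 (R+jX_L): Z₁ = 7.00 + j86.0 Ω, |Z₁| = 86.2 Ω
Branch 2 (−jX_C): Z₂ = −j179 Ω
Parallel: Z = Z₁Z₂/(Z₁+Z₂), |Z| = 165 Ω, ∠Z = 81.1°
cos φ = cos(81.1°) = 0.156

0.156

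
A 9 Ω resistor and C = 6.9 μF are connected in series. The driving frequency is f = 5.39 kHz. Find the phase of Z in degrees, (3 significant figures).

-25.4°

ω = 2πf = 33870 rad/s
X_C = 1/(ωC) = 4.28 Ω
Z = 9.00 − j4.28 Ω
|Z| = √(9.00² + 4.28²) = 9.97 Ω
∠Z = arctan(-4.28/9.00) = -25.4°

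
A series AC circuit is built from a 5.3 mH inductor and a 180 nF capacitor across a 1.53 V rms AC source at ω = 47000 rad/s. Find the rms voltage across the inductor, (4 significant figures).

X_L = ωL = 249.1 Ω
X_C = 1/(ωC) = 118.2 Ω
Net reactance X = X_L − X_C = 130.9 Ω
Z = j130.9 Ω
|Z| = √(0² + 130.9²) = 130.9 Ω
I = V/|Z| = 11.69 mA
V_L = I·|Z_L| = 0.01169 × 249.1 = 2.912 V

2.912 V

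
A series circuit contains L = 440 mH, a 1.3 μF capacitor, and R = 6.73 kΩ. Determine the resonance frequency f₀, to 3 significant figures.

ω₀ = 1/√(LC) = 1/√(0.44 × 1.3e-06) = 1322 rad/s
f₀ = ω₀/(2π) = 210 Hz

210 Hz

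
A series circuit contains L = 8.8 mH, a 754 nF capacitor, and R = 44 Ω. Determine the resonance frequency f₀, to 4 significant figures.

1.954 kHz

ω₀ = 1/√(LC) = 1/√(0.0088 × 7.54e-07) = 12280 rad/s
f₀ = ω₀/(2π) = 1.954 kHz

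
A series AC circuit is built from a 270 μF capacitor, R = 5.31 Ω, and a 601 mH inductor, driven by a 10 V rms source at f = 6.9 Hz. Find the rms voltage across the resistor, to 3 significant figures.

ω = 2πf = 43.35 rad/s
X_L = ωL = 26.1 Ω
X_C = 1/(ωC) = 85.4 Ω
Net reactance X = X_L − X_C = -59.4 Ω
Z = 5.31 − j59.4 Ω
|Z| = √(5.31² + 59.4²) = 59.6 Ω
I = V/|Z| = 168 mA
V_R = I·|Z_R| = 0.168 × 5.31 = 0.891 V

0.891 V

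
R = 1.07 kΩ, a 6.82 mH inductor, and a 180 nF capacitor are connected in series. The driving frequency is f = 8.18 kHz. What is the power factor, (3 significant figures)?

0.975

ω = 2πf = 51400 rad/s
X_L = ωL = 351 Ω
X_C = 1/(ωC) = 108 Ω
Net reactance X = X_L − X_C = 242 Ω
Z = 1070 + j242 Ω
|Z| = √(1070² + 242²) = 1100 Ω
∠Z = arctan(242/1070) = 12.8°
cos φ = cos(12.8°) = 0.975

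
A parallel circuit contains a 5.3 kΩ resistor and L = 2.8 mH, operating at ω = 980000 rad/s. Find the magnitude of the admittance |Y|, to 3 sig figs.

X_L = ωL = 2740 Ω
Parallel: admittances add. Y = 1/R + 1/(jωL)
Y = (0.000189 − j0.000364) S
|Y| = 0.000410 S → |Z| = 1/|Y| = 2440 Ω, ∠Z = −∠Y = 62.6°

410 μS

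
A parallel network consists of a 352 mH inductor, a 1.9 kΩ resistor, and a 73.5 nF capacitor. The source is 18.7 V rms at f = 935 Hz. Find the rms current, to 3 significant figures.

9.89 mA

ω = 2πf = 5875 rad/s
X_L = ωL = 2070 Ω
X_C = 1/(ωC) = 2320 Ω
Parallel: admittances add. Y = 1/R + 1/(jωL) + jωC
Y = (0.000526 − j5.18e-05) S
|Y| = 0.000529 S → |Z| = 1/|Y| = 1890 Ω, ∠Z = −∠Y = 5.62°
I = V/|Z| = 18.7/1890 = 9.89 mA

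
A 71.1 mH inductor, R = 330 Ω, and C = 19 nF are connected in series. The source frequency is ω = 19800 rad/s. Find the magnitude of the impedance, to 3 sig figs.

1290 Ω

X_L = ωL = 1410 Ω
X_C = 1/(ωC) = 2660 Ω
Net reactance X = X_L − X_C = -1250 Ω
Z = 330 − j1250 Ω
|Z| = √(330² + 1250²) = 1290 Ω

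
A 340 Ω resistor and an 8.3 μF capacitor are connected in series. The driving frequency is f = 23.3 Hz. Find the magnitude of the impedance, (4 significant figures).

890.4 Ω

ω = 2πf = 146.4 rad/s
X_C = 1/(ωC) = 823.0 Ω
Z = 340.0 − j823.0 Ω
|Z| = √(340.0² + 823.0²) = 890.4 Ω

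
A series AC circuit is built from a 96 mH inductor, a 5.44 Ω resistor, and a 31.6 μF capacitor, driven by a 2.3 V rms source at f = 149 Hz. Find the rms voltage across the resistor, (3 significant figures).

ω = 2πf = 936.2 rad/s
X_L = ωL = 89.9 Ω
X_C = 1/(ωC) = 33.8 Ω
Net reactance X = X_L − X_C = 56.1 Ω
Z = 5.44 + j56.1 Ω
|Z| = √(5.44² + 56.1²) = 56.3 Ω
I = V/|Z| = 40.8 mA
V_R = I·|Z_R| = 0.0408 × 5.44 = 0.222 V

0.222 V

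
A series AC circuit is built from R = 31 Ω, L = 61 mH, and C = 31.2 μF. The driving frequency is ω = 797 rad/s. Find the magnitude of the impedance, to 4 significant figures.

X_L = ωL = 48.62 Ω
X_C = 1/(ωC) = 40.21 Ω
Net reactance X = X_L − X_C = 8.402 Ω
Z = 31.00 + j8.402 Ω
|Z| = √(31.00² + 8.402²) = 32.12 Ω

32.12 Ω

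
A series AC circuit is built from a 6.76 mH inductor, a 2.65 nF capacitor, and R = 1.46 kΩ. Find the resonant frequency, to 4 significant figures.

37.60 kHz

ω₀ = 1/√(LC) = 1/√(0.00676 × 2.65e-09) = 236300 rad/s
f₀ = ω₀/(2π) = 37.60 kHz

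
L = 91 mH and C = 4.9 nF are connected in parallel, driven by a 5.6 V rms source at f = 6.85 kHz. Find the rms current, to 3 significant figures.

ω = 2πf = 43040 rad/s
X_L = ωL = 3920 Ω
X_C = 1/(ωC) = 4740 Ω
Parallel: admittances add. Y = 1/(jωL) + jωC
Y = (0 − j4.44e-05) S
|Y| = 4.44e-05 S → |Z| = 1/|Y| = 22500 Ω, ∠Z = −∠Y = 90.0°
I = V/|Z| = 5.6/22500 = 249 μA

249 μA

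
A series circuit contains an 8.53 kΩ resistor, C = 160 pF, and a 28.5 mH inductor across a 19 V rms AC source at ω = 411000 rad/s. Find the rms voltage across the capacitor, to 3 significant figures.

31.3 V

X_L = ωL = 11700 Ω
X_C = 1/(ωC) = 15200 Ω
Net reactance X = X_L − X_C = -3490 Ω
Z = 8530 − j3490 Ω
|Z| = √(8530² + 3490²) = 9220 Ω
I = V/|Z| = 2.06 mA
V_C = I·|Z_C| = 0.00206 × 15200 = 31.3 V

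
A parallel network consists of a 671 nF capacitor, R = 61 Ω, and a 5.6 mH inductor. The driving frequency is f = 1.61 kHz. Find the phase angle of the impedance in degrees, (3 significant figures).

ω = 2πf = 10120 rad/s
X_L = ωL = 56.6 Ω
X_C = 1/(ωC) = 147 Ω
Parallel: admittances add. Y = 1/R + 1/(jωL) + jωC
Y = (0.0164 − j0.0109) S
|Y| = 0.0197 S → |Z| = 1/|Y| = 50.8 Ω, ∠Z = −∠Y = 33.5°

33.5°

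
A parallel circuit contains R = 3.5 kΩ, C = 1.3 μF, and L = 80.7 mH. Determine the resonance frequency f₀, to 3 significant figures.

491 Hz

ω₀ = 1/√(LC) = 1/√(0.0807 × 1.3e-06) = 3087 rad/s
f₀ = ω₀/(2π) = 491 Hz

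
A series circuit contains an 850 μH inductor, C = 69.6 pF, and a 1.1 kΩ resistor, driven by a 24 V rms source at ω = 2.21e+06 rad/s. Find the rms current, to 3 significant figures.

X_L = ωL = 1880 Ω
X_C = 1/(ωC) = 6500 Ω
Net reactance X = X_L − X_C = -4620 Ω
Z = 1100 − j4620 Ω
|Z| = √(1100² + 4620²) = 4750 Ω
I = V/|Z| = 24/4750 = 5.05 mA

5.05 mA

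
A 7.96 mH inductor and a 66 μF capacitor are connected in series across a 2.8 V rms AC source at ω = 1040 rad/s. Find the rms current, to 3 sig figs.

445 mA

X_L = ωL = 8.28 Ω
X_C = 1/(ωC) = 14.6 Ω
Net reactance X = X_L − X_C = -6.29 Ω
Z = − j6.29 Ω
|Z| = √(0² + 6.29²) = 6.29 Ω
I = V/|Z| = 2.8/6.29 = 445 mA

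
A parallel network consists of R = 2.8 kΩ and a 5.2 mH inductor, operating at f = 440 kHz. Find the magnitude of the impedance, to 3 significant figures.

ω = 2πf = 2.765e+06 rad/s
X_L = ωL = 14400 Ω
Parallel: admittances add. Y = 1/R + 1/(jωL)
Y = (0.000357 − j6.96e-05) S
|Y| = 0.000364 S → |Z| = 1/|Y| = 2750 Ω, ∠Z = −∠Y = 11.0°

2750 Ω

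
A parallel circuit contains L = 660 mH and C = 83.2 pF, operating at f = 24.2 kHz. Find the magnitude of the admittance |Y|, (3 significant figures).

ω = 2πf = 152100 rad/s
X_L = ωL = 100000 Ω
X_C = 1/(ωC) = 79000 Ω
Parallel: admittances add. Y = 1/(jωL) + jωC
Y = (0 + j2.69e-06) S
|Y| = 2.69e-06 S → |Z| = 1/|Y| = 372000 Ω, ∠Z = −∠Y = -90.0°

2.69 μS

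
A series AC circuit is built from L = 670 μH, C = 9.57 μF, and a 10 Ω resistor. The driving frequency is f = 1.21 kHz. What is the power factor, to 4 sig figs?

0.7563

ω = 2πf = 7603 rad/s
X_L = ωL = 5.094 Ω
X_C = 1/(ωC) = 13.74 Ω
Net reactance X = X_L − X_C = -8.651 Ω
Z = 10.00 − j8.651 Ω
|Z| = √(10.00² + 8.651²) = 13.22 Ω
∠Z = arctan(-8.651/10.00) = -40.86°
cos φ = cos(-40.86°) = 0.7563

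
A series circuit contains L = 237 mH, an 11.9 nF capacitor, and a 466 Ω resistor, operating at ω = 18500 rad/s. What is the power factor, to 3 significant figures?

0.947

X_L = ωL = 4380 Ω
X_C = 1/(ωC) = 4540 Ω
Net reactance X = X_L − X_C = -158 Ω
Z = 466 − j158 Ω
|Z| = √(466² + 158²) = 492 Ω
∠Z = arctan(-158/466) = -18.7°
cos φ = cos(-18.7°) = 0.947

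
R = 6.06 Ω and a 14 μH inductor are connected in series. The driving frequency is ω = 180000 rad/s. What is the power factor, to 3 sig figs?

0.923

X_L = ωL = 2.52 Ω
Z = 6.06 + j2.52 Ω
|Z| = √(6.06² + 2.52²) = 6.56 Ω
∠Z = arctan(2.52/6.06) = 22.6°
cos φ = cos(22.6°) = 0.923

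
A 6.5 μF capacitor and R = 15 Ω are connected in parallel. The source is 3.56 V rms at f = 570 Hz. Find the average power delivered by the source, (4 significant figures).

ω = 2πf = 3581 rad/s
X_C = 1/(ωC) = 42.96 Ω
Parallel: admittances add. Y = 1/R + jωC
Y = (0.06667 + j0.02328) S
|Y| = 0.07061 S → |Z| = 1/|Y| = 14.16 Ω, ∠Z = −∠Y = -19.25°
I = V/|Z| = 251.4 mA
P = VI cos φ = 3.56 × 0.2514 × cos(-19.25°) = 844.9 mW

844.9 mW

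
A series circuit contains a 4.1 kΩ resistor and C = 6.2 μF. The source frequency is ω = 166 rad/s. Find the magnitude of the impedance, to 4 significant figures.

4214 Ω

X_C = 1/(ωC) = 971.6 Ω
Z = 4100 − j971.6 Ω
|Z| = √(4100² + 971.6²) = 4214 Ω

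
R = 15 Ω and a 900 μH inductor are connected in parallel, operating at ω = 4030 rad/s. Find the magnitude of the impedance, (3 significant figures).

X_L = ωL = 3.63 Ω
Parallel: admittances add. Y = 1/R + 1/(jωL)
Y = (0.0667 − j0.276) S
|Y| = 0.284 S → |Z| = 1/|Y| = 3.53 Ω, ∠Z = −∠Y = 76.4°

3.53 Ω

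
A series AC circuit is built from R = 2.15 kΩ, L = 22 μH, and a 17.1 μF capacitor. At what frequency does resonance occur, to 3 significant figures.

ω₀ = 1/√(LC) = 1/√(2.2e-05 × 1.71e-05) = 51560 rad/s
f₀ = ω₀/(2π) = 8.21 kHz

8.21 kHz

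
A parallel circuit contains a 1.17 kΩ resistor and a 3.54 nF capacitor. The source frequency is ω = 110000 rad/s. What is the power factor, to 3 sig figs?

X_C = 1/(ωC) = 2570 Ω
Parallel: admittances add. Y = 1/R + jωC
Y = (0.000855 + j0.000389) S
|Y| = 0.000939 S → |Z| = 1/|Y| = 1060 Ω, ∠Z = −∠Y = -24.5°
cos φ = cos(-24.5°) = 0.910

0.910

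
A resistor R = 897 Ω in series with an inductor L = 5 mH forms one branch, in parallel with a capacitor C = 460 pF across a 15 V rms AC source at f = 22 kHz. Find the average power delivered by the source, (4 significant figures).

157.4 mW

ω = 2πf = 138200 rad/s
X_L = ωL = 691.2 Ω
X_C = 1/(ωC) = 15730 Ω
Branch 1 (R+jX_L): Z₁ = 897.0 + j691.2 Ω, |Z₁| = 1132 Ω
Branch 2 (−jX_C): Z₂ = −j15730 Ω
Parallel: Z = Z₁Z₂/(Z₁+Z₂), |Z| = 1182 Ω, ∠Z = 34.20°
I = V/|Z| = 12.69 mA
P = VI cos φ = 15 × 0.01269 × cos(34.20°) = 157.4 mW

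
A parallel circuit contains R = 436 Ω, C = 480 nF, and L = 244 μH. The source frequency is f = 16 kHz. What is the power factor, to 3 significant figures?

ω = 2πf = 100500 rad/s
X_L = ωL = 24.5 Ω
X_C = 1/(ωC) = 20.7 Ω
Parallel: admittances add. Y = 1/R + 1/(jωL) + jωC
Y = (0.00229 + j0.00749) S
|Y| = 0.00783 S → |Z| = 1/|Y| = 128 Ω, ∠Z = −∠Y = -73.0°
cos φ = cos(-73.0°) = 0.293

0.293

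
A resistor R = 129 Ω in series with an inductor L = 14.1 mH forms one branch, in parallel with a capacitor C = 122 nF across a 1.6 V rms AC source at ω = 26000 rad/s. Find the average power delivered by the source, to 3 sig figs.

X_L = ωL = 367 Ω
X_C = 1/(ωC) = 315 Ω
Branch 1 (R+jX_L): Z₁ = 129 + j367 Ω, |Z₁| = 389 Ω
Branch 2 (−jX_C): Z₂ = −j315 Ω
Parallel: Z = Z₁Z₂/(Z₁+Z₂), |Z| = 882 Ω, ∠Z = -41.1°
I = V/|Z| = 1.81 mA
P = VI cos φ = 1.6 × 0.00181 × cos(-41.1°) = 2.19 mW

2.19 mW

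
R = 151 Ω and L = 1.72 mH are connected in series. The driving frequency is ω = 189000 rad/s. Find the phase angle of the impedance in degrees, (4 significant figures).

65.09°

X_L = ωL = 325.1 Ω
Z = 151.0 + j325.1 Ω
|Z| = √(151.0² + 325.1²) = 358.4 Ω
∠Z = arctan(325.1/151.0) = 65.09°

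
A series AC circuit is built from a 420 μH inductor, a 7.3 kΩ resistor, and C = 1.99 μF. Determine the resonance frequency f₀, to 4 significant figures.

ω₀ = 1/√(LC) = 1/√(0.00042 × 1.99e-06) = 34590 rad/s
f₀ = ω₀/(2π) = 5.505 kHz

5.505 kHz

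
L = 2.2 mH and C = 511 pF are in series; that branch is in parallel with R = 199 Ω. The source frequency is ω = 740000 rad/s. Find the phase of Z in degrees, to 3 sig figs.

X_L = ωL = 1630 Ω
X_C = 1/(ωC) = 2640 Ω
Branch 1: Z₁ = R = 199 Ω
Branch 2 (series LC): Z₂ = j(X_L − X_C) = −j1020 Ω
Parallel: Z = Z₁Z₂/(Z₁+Z₂), |Z| = 195 Ω, ∠Z = -11.1°

-11.1°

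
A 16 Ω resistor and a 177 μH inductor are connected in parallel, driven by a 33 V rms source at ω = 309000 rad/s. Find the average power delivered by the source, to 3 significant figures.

68.1 W

X_L = ωL = 54.7 Ω
Parallel: admittances add. Y = 1/R + 1/(jωL)
Y = (0.0625 − j0.0183) S
|Y| = 0.0651 S → |Z| = 1/|Y| = 15.4 Ω, ∠Z = −∠Y = 16.3°
I = V/|Z| = 2.15 A
P = VI cos φ = 33 × 2.15 × cos(16.3°) = 68.1 W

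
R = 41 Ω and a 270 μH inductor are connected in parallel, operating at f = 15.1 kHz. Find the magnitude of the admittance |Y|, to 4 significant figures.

46.03 mS

ω = 2πf = 94880 rad/s
X_L = ωL = 25.62 Ω
Parallel: admittances add. Y = 1/R + 1/(jωL)
Y = (0.02439 − j0.03904) S
|Y| = 0.04603 S → |Z| = 1/|Y| = 21.72 Ω, ∠Z = −∠Y = 58.00°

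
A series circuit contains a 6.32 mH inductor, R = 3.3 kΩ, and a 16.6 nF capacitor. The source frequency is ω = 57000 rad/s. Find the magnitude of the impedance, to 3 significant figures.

X_L = ωL = 360 Ω
X_C = 1/(ωC) = 1060 Ω
Net reactance X = X_L − X_C = -697 Ω
Z = 3300 − j697 Ω
|Z| = √(3300² + 697²) = 3370 Ω

3370 Ω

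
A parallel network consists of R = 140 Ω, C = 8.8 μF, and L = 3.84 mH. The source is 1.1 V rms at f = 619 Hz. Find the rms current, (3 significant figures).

36.9 mA

ω = 2πf = 3889 rad/s
X_L = ωL = 14.9 Ω
X_C = 1/(ωC) = 29.2 Ω
Parallel: admittances add. Y = 1/R + 1/(jωL) + jωC
Y = (0.00714 − j0.0327) S
|Y| = 0.0335 S → |Z| = 1/|Y| = 29.8 Ω, ∠Z = −∠Y = 77.7°
I = V/|Z| = 1.1/29.8 = 36.9 mA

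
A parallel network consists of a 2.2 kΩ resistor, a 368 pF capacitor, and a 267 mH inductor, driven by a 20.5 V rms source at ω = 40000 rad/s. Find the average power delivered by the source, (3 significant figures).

X_L = ωL = 10700 Ω
X_C = 1/(ωC) = 67900 Ω
Parallel: admittances add. Y = 1/R + 1/(jωL) + jωC
Y = (0.000455 − j7.89e-05) S
|Y| = 0.000461 S → |Z| = 1/|Y| = 2170 Ω, ∠Z = −∠Y = 9.85°
I = V/|Z| = 9.46 mA
P = VI cos φ = 20.5 × 0.00946 × cos(9.85°) = 191 mW

191 mW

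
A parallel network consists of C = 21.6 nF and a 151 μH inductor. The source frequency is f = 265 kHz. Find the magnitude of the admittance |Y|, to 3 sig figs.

32.0 mS

ω = 2πf = 1.665e+06 rad/s
X_L = ωL = 251 Ω
X_C = 1/(ωC) = 27.8 Ω
Parallel: admittances add. Y = 1/(jωL) + jωC
Y = (0 + j0.0320) S
|Y| = 0.0320 S → |Z| = 1/|Y| = 31.3 Ω, ∠Z = −∠Y = -90.0°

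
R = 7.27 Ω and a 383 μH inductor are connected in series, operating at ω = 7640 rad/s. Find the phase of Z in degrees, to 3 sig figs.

21.9°

X_L = ωL = 2.93 Ω
Z = 7.27 + j2.93 Ω
|Z| = √(7.27² + 2.93²) = 7.84 Ω
∠Z = arctan(2.93/7.27) = 21.9°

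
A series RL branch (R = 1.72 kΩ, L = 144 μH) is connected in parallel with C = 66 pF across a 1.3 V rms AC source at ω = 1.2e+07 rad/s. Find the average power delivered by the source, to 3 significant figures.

489 μW

X_L = ωL = 1730 Ω
X_C = 1/(ωC) = 1260 Ω
Branch 1 (R+jX_L): Z₁ = 1720 + j1730 Ω, |Z₁| = 2440 Ω
Branch 2 (−jX_C): Z₂ = −j1260 Ω
Parallel: Z = Z₁Z₂/(Z₁+Z₂), |Z| = 1730 Ω, ∠Z = -60.0°
I = V/|Z| = 752 μA
P = VI cos φ = 1.3 × 0.000752 × cos(-60.0°) = 489 μW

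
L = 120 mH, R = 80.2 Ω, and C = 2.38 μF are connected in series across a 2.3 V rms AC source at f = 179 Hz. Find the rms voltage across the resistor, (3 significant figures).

ω = 2πf = 1125 rad/s
X_L = ωL = 135 Ω
X_C = 1/(ωC) = 374 Ω
Net reactance X = X_L − X_C = -239 Ω
Z = 80.2 − j239 Ω
|Z| = √(80.2² + 239²) = 252 Ω
I = V/|Z| = 9.14 mA
V_R = I·|Z_R| = 0.00914 × 80.2 = 0.733 V

0.733 V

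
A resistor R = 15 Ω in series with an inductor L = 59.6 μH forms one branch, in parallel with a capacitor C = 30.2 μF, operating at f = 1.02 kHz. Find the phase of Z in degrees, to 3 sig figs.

-70.8°

ω = 2πf = 6409 rad/s
X_L = ωL = 0.382 Ω
X_C = 1/(ωC) = 5.17 Ω
Branch 1 (R+jX_L): Z₁ = 15.0 + j0.382 Ω, |Z₁| = 15.0 Ω
Branch 2 (−jX_C): Z₂ = −j5.17 Ω
Parallel: Z = Z₁Z₂/(Z₁+Z₂), |Z| = 4.92 Ω, ∠Z = -70.8°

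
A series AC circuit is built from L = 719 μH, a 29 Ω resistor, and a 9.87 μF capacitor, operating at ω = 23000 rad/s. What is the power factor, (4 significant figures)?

0.9225

X_L = ωL = 16.54 Ω
X_C = 1/(ωC) = 4.405 Ω
Net reactance X = X_L − X_C = 12.13 Ω
Z = 29.00 + j12.13 Ω
|Z| = √(29.00² + 12.13²) = 31.44 Ω
∠Z = arctan(12.13/29.00) = 22.70°
cos φ = cos(22.70°) = 0.9225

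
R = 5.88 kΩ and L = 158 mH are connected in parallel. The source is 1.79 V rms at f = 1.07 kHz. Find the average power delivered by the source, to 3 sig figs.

ω = 2πf = 6723 rad/s
X_L = ωL = 1060 Ω
Parallel: admittances add. Y = 1/R + 1/(jωL)
Y = (0.000170 − j0.000941) S
|Y| = 0.000957 S → |Z| = 1/|Y| = 1050 Ω, ∠Z = −∠Y = 79.8°
I = V/|Z| = 1.71 mA
P = VI cos φ = 1.79 × 0.00171 × cos(79.8°) = 545 μW

545 μW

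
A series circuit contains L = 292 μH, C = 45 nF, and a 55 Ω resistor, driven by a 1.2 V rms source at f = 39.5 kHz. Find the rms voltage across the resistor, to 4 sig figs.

1.146 V

ω = 2πf = 248200 rad/s
X_L = ωL = 72.47 Ω
X_C = 1/(ωC) = 89.54 Ω
Net reactance X = X_L − X_C = -17.07 Ω
Z = 55.00 − j17.07 Ω
|Z| = √(55.00² + 17.07²) = 57.59 Ω
I = V/|Z| = 20.84 mA
V_R = I·|Z_R| = 0.02084 × 55.00 = 1.146 V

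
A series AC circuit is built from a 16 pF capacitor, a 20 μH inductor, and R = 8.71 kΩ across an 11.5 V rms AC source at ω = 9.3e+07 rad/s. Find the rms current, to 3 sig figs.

X_L = ωL = 1860 Ω
X_C = 1/(ωC) = 672 Ω
Net reactance X = X_L − X_C = 1190 Ω
Z = 8710 + j1190 Ω
|Z| = √(8710² + 1190²) = 8790 Ω
I = V/|Z| = 11.5/8790 = 1.31 mA

1.31 mA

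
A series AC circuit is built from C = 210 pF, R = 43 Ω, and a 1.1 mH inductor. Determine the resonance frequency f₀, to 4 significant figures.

ω₀ = 1/√(LC) = 1/√(0.0011 × 2.1e-10) = 2.081e+06 rad/s
f₀ = ω₀/(2π) = 331.1 kHz

331.1 kHz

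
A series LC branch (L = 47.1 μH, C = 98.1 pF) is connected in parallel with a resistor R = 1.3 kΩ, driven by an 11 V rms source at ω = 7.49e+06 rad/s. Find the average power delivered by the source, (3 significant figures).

93.1 mW

X_L = ωL = 353 Ω
X_C = 1/(ωC) = 1360 Ω
Branch 1: Z₁ = R = 1300 Ω
Branch 2 (series LC): Z₂ = j(X_L − X_C) = −j1010 Ω
Parallel: Z = Z₁Z₂/(Z₁+Z₂), |Z| = 797 Ω, ∠Z = -52.2°
I = V/|Z| = 13.8 mA
P = VI cos φ = 11 × 0.0138 × cos(-52.2°) = 93.1 mW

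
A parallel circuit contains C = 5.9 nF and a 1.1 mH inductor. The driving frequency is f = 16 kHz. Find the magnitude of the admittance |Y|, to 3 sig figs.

ω = 2πf = 100500 rad/s
X_L = ωL = 111 Ω
X_C = 1/(ωC) = 1690 Ω
Parallel: admittances add. Y = 1/(jωL) + jωC
Y = (0 − j0.00845) S
|Y| = 0.00845 S → |Z| = 1/|Y| = 118 Ω, ∠Z = −∠Y = 90.0°

8.45 mS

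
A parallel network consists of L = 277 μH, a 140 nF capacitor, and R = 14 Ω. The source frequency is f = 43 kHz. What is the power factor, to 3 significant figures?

ω = 2πf = 270200 rad/s
X_L = ωL = 74.8 Ω
X_C = 1/(ωC) = 26.4 Ω
Parallel: admittances add. Y = 1/R + 1/(jωL) + jωC
Y = (0.0714 + j0.0245) S
|Y| = 0.0755 S → |Z| = 1/|Y| = 13.2 Ω, ∠Z = −∠Y = -18.9°
cos φ = cos(-18.9°) = 0.946

0.946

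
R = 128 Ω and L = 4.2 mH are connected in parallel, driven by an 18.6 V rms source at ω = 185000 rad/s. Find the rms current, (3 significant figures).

147 mA

X_L = ωL = 777 Ω
Parallel: admittances add. Y = 1/R + 1/(jωL)
Y = (0.00781 − j0.00129) S
|Y| = 0.00792 S → |Z| = 1/|Y| = 126 Ω, ∠Z = −∠Y = 9.35°
I = V/|Z| = 18.6/126 = 147 mA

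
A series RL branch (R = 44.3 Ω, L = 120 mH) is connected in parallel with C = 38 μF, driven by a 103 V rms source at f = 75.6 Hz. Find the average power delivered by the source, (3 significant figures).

90.2 W

ω = 2πf = 475.0 rad/s
X_L = ωL = 57.0 Ω
X_C = 1/(ωC) = 55.4 Ω
Branch 1 (R+jX_L): Z₁ = 44.3 + j57.0 Ω, |Z₁| = 72.2 Ω
Branch 2 (−jX_C): Z₂ = −j55.4 Ω
Parallel: Z = Z₁Z₂/(Z₁+Z₂), |Z| = 90.2 Ω, ∠Z = -39.9°
I = V/|Z| = 1.14 A
P = VI cos φ = 103 × 1.14 × cos(-39.9°) = 90.2 W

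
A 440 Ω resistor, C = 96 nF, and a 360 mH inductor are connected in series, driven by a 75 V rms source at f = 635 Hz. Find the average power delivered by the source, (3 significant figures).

ω = 2πf = 3990 rad/s
X_L = ωL = 1440 Ω
X_C = 1/(ωC) = 2610 Ω
Net reactance X = X_L − X_C = -1170 Ω
Z = 440 − j1170 Ω
|Z| = √(440² + 1170²) = 1250 Ω
∠Z = arctan(-1170/440) = -69.5°
I = V/|Z| = 59.8 mA
P = VI cos φ = 75 × 0.0598 × cos(-69.5°) = 1.57 W

1.57 W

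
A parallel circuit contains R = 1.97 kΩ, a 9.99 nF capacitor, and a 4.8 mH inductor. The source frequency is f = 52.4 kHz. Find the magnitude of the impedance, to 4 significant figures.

ω = 2πf = 329200 rad/s
X_L = ωL = 1580 Ω
X_C = 1/(ωC) = 304.0 Ω
Parallel: admittances add. Y = 1/R + 1/(jωL) + jωC
Y = (0.0005076 + j0.002656) S
|Y| = 0.002704 S → |Z| = 1/|Y| = 369.8 Ω, ∠Z = −∠Y = -79.18°

369.8 Ω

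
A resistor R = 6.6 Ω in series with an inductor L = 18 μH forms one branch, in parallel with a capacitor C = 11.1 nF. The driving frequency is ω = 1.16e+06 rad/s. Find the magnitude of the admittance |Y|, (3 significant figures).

33.6 mS

X_L = ωL = 20.9 Ω
X_C = 1/(ωC) = 77.7 Ω
Branch 1 (R+jX_L): Z₁ = 6.60 + j20.9 Ω, |Z₁| = 21.9 Ω
Branch 2 (−jX_C): Z₂ = −j77.7 Ω
Parallel: Z = Z₁Z₂/(Z₁+Z₂), |Z| = 29.8 Ω, ∠Z = 65.8°
|Y| = 1/|Z| = 33.6 mS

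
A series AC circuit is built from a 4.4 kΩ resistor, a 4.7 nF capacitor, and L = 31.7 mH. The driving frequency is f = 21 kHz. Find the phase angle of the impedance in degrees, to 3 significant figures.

ω = 2πf = 131900 rad/s
X_L = ωL = 4180 Ω
X_C = 1/(ωC) = 1610 Ω
Net reactance X = X_L − X_C = 2570 Ω
Z = 4400 + j2570 Ω
|Z| = √(4400² + 2570²) = 5100 Ω
∠Z = arctan(2570/4400) = 30.3°

30.3°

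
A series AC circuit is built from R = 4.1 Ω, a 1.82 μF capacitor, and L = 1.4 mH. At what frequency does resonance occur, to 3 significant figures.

3.15 kHz

ω₀ = 1/√(LC) = 1/√(0.0014 × 1.82e-06) = 19810 rad/s
f₀ = ω₀/(2π) = 3.15 kHz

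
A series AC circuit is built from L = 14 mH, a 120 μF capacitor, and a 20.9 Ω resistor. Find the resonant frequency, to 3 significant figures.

ω₀ = 1/√(LC) = 1/√(0.014 × 0.00012) = 771.5 rad/s
f₀ = ω₀/(2π) = 123 Hz

123 Hz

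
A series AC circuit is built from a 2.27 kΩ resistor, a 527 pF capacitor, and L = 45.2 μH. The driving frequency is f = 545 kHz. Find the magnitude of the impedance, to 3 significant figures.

2300 Ω

ω = 2πf = 3.424e+06 rad/s
X_L = ωL = 155 Ω
X_C = 1/(ωC) = 554 Ω
Net reactance X = X_L − X_C = -399 Ω
Z = 2270 − j399 Ω
|Z| = √(2270² + 399²) = 2300 Ω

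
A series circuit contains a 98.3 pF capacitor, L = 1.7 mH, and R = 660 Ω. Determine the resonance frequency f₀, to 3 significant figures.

ω₀ = 1/√(LC) = 1/√(0.0017 × 9.83e-11) = 2.446e+06 rad/s
f₀ = ω₀/(2π) = 389 kHz

389 kHz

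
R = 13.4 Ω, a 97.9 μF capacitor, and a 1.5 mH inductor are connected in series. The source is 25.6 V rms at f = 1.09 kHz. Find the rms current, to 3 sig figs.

ω = 2πf = 6849 rad/s
X_L = ωL = 10.3 Ω
X_C = 1/(ωC) = 1.49 Ω
Net reactance X = X_L − X_C = 8.78 Ω
Z = 13.4 + j8.78 Ω
|Z| = √(13.4² + 8.78²) = 16.0 Ω
I = V/|Z| = 25.6/16.0 = 1.60 A

1.60 A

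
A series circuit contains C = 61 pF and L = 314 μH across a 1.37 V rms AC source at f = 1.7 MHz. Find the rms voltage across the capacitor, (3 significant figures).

ω = 2πf = 1.068e+07 rad/s
X_L = ωL = 3350 Ω
X_C = 1/(ωC) = 1530 Ω
Net reactance X = X_L − X_C = 1820 Ω
Z = j1820 Ω
|Z| = √(0² + 1820²) = 1820 Ω
I = V/|Z| = 753 μA
V_C = I·|Z_C| = 0.000753 × 1530 = 1.16 V

1.16 V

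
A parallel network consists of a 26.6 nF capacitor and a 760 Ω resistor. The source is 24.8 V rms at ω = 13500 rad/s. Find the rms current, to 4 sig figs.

X_C = 1/(ωC) = 2785 Ω
Parallel: admittances add. Y = 1/R + jωC
Y = (0.001316 + j0.0003591) S
|Y| = 0.001364 S → |Z| = 1/|Y| = 733.2 Ω, ∠Z = −∠Y = -15.27°
I = V/|Z| = 24.8/733.2 = 33.83 mA

33.83 mA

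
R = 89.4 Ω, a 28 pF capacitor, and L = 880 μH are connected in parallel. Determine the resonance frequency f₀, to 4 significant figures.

ω₀ = 1/√(LC) = 1/√(0.00088 × 2.8e-11) = 6.371e+06 rad/s
f₀ = ω₀/(2π) = 1.014 MHz

1.014 MHz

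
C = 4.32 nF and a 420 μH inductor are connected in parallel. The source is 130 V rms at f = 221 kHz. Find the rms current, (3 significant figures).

557 mA

ω = 2πf = 1.389e+06 rad/s
X_L = ωL = 583 Ω
X_C = 1/(ωC) = 167 Ω
Parallel: admittances add. Y = 1/(jωL) + jωC
Y = (0 + j0.00428) S
|Y| = 0.00428 S → |Z| = 1/|Y| = 233 Ω, ∠Z = −∠Y = -90.0°
I = V/|Z| = 130/233 = 557 mA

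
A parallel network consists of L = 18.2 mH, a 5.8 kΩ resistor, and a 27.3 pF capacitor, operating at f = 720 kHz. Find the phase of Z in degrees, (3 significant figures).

-32.9°

ω = 2πf = 4.524e+06 rad/s
X_L = ωL = 82300 Ω
X_C = 1/(ωC) = 8100 Ω
Parallel: admittances add. Y = 1/R + 1/(jωL) + jωC
Y = (0.000172 + j0.000111) S
|Y| = 0.000205 S → |Z| = 1/|Y| = 4870 Ω, ∠Z = −∠Y = -32.9°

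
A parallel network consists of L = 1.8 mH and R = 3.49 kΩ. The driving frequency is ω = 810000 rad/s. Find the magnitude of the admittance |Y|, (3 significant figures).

743 μS

X_L = ωL = 1460 Ω
Parallel: admittances add. Y = 1/R + 1/(jωL)
Y = (0.000287 − j0.000686) S
|Y| = 0.000743 S → |Z| = 1/|Y| = 1350 Ω, ∠Z = −∠Y = 67.3°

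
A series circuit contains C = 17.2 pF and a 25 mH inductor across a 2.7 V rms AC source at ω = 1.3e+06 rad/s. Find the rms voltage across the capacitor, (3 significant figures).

X_L = ωL = 32500 Ω
X_C = 1/(ωC) = 44700 Ω
Net reactance X = X_L − X_C = -12200 Ω
Z = − j12200 Ω
|Z| = √(0² + 12200²) = 12200 Ω
I = V/|Z| = 221 μA
V_C = I·|Z_C| = 0.000221 × 44700 = 9.88 V

9.88 V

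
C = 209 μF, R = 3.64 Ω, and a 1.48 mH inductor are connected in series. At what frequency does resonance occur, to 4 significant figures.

286.2 Hz

ω₀ = 1/√(LC) = 1/√(0.00148 × 0.000209) = 1798 rad/s
f₀ = ω₀/(2π) = 286.2 Hz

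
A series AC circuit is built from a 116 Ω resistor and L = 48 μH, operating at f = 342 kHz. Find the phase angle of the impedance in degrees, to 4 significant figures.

41.64°

ω = 2πf = 2.149e+06 rad/s
X_L = ωL = 103.1 Ω
Z = 116.0 + j103.1 Ω
|Z| = √(116.0² + 103.1²) = 155.2 Ω
∠Z = arctan(103.1/116.0) = 41.64°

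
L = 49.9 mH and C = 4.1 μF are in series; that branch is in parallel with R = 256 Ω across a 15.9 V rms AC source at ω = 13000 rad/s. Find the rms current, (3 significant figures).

X_L = ωL = 649 Ω
X_C = 1/(ωC) = 18.8 Ω
Branch 1: Z₁ = R = 256 Ω
Branch 2 (series LC): Z₂ = j(X_L − X_C) = j630 Ω
Parallel: Z = Z₁Z₂/(Z₁+Z₂), |Z| = 237 Ω, ∠Z = 22.1°
I = V/|Z| = 15.9/237 = 67.0 mA

67.0 mA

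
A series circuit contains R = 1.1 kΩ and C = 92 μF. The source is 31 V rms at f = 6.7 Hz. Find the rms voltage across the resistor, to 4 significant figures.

ω = 2πf = 42.10 rad/s
X_C = 1/(ωC) = 258.2 Ω
Z = 1100 − j258.2 Ω
|Z| = √(1100² + 258.2²) = 1130 Ω
I = V/|Z| = 27.44 mA
V_R = I·|Z_R| = 0.02744 × 1100 = 30.18 V

30.18 V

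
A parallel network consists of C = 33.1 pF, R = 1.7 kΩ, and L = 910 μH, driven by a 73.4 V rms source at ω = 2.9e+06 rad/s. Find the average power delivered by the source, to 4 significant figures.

X_L = ωL = 2639 Ω
X_C = 1/(ωC) = 10420 Ω
Parallel: admittances add. Y = 1/R + 1/(jωL) + jωC
Y = (0.0005882 − j0.0002829) S
|Y| = 0.0006527 S → |Z| = 1/|Y| = 1532 Ω, ∠Z = −∠Y = 25.69°
I = V/|Z| = 47.91 mA
P = VI cos φ = 73.4 × 0.04791 × cos(25.69°) = 3.169 W

3.169 W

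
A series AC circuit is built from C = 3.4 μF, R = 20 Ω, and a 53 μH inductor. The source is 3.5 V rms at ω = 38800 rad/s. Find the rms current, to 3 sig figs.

169 mA

X_L = ωL = 2.06 Ω
X_C = 1/(ωC) = 7.58 Ω
Net reactance X = X_L − X_C = -5.52 Ω
Z = 20.0 − j5.52 Ω
|Z| = √(20.0² + 5.52²) = 20.7 Ω
I = V/|Z| = 3.5/20.7 = 169 mA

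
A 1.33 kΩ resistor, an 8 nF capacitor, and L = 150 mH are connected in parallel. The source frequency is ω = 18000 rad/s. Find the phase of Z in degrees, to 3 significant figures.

16.8°

X_L = ωL = 2700 Ω
X_C = 1/(ωC) = 6940 Ω
Parallel: admittances add. Y = 1/R + 1/(jωL) + jωC
Y = (0.000752 − j0.000226) S
|Y| = 0.000785 S → |Z| = 1/|Y| = 1270 Ω, ∠Z = −∠Y = 16.8°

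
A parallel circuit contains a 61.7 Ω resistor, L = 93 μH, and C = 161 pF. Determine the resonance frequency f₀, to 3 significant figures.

1.30 MHz

ω₀ = 1/√(LC) = 1/√(9.3e-05 × 1.61e-10) = 8.172e+06 rad/s
f₀ = ω₀/(2π) = 1.30 MHz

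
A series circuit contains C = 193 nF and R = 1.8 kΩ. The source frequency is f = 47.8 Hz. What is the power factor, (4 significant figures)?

0.1038

ω = 2πf = 300.3 rad/s
X_C = 1/(ωC) = 17250 Ω
Z = 1800 − j17250 Ω
|Z| = √(1800² + 17250²) = 17350 Ω
∠Z = arctan(-17250/1800) = -84.04°
cos φ = cos(-84.04°) = 0.1038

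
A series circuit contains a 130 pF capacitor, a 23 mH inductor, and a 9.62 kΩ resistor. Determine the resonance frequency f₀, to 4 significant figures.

ω₀ = 1/√(LC) = 1/√(0.023 × 1.3e-10) = 578300 rad/s
f₀ = ω₀/(2π) = 92.04 kHz

92.04 kHz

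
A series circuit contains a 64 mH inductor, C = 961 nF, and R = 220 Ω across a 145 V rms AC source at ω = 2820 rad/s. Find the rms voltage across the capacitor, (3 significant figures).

X_L = ωL = 180 Ω
X_C = 1/(ωC) = 369 Ω
Net reactance X = X_L − X_C = -189 Ω
Z = 220 − j189 Ω
|Z| = √(220² + 189²) = 290 Ω
I = V/|Z| = 500 mA
V_C = I·|Z_C| = 0.500 × 369 = 185 V

185 V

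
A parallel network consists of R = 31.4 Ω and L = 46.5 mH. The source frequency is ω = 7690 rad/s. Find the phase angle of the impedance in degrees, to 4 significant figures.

X_L = ωL = 357.6 Ω
Parallel: admittances add. Y = 1/R + 1/(jωL)
Y = (0.03185 − j0.002797) S
|Y| = 0.03197 S → |Z| = 1/|Y| = 31.28 Ω, ∠Z = −∠Y = 5.018°

5.018°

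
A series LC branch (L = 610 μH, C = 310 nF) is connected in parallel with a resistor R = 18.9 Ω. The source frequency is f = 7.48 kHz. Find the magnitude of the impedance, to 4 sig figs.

17.09 Ω

ω = 2πf = 47000 rad/s
X_L = ωL = 28.67 Ω
X_C = 1/(ωC) = 68.64 Ω
Branch 1: Z₁ = R = 18.90 Ω
Branch 2 (series LC): Z₂ = j(X_L − X_C) = −j39.97 Ω
Parallel: Z = Z₁Z₂/(Z₁+Z₂), |Z| = 17.09 Ω, ∠Z = -25.31°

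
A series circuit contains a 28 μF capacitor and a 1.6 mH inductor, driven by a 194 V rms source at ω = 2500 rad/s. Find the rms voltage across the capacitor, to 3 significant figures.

269 V

X_L = ωL = 4.00 Ω
X_C = 1/(ωC) = 14.3 Ω
Net reactance X = X_L − X_C = -10.3 Ω
Z = − j10.3 Ω
|Z| = √(0² + 10.3²) = 10.3 Ω
I = V/|Z| = 18.9 A
V_C = I·|Z_C| = 18.9 × 14.3 = 269 V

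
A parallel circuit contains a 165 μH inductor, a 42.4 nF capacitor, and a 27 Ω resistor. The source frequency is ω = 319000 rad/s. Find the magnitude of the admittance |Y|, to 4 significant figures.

X_L = ωL = 52.63 Ω
X_C = 1/(ωC) = 73.93 Ω
Parallel: admittances add. Y = 1/R + 1/(jωL) + jωC
Y = (0.03704 − j0.005473) S
|Y| = 0.03744 S → |Z| = 1/|Y| = 26.71 Ω, ∠Z = −∠Y = 8.406°

37.44 mS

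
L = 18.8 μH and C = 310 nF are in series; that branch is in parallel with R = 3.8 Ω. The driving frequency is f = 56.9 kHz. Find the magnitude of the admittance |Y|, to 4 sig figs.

ω = 2πf = 357500 rad/s
X_L = ωL = 6.721 Ω
X_C = 1/(ωC) = 9.023 Ω
Branch 1: Z₁ = R = 3.800 Ω
Branch 2 (series LC): Z₂ = j(X_L − X_C) = −j2.302 Ω
Parallel: Z = Z₁Z₂/(Z₁+Z₂), |Z| = 1.969 Ω, ∠Z = -58.80°
|Y| = 1/|Z| = 508.0 mS

508.0 mS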